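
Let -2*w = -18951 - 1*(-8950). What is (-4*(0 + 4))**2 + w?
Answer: 10513/2 ≈ 5256.5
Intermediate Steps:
w = 10001/2 (w = -(-18951 - 1*(-8950))/2 = -(-18951 + 8950)/2 = -1/2*(-10001) = 10001/2 ≈ 5000.5)
(-4*(0 + 4))**2 + w = (-4*(0 + 4))**2 + 10001/2 = (-4*4)**2 + 10001/2 = (-16)**2 + 10001/2 = 256 + 10001/2 = 10513/2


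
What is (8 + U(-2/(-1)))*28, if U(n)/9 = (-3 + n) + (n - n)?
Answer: -28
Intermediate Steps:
U(n) = -27 + 9*n (U(n) = 9*((-3 + n) + (n - n)) = 9*((-3 + n) + 0) = 9*(-3 + n) = -27 + 9*n)
(8 + U(-2/(-1)))*28 = (8 + (-27 + 9*(-2/(-1))))*28 = (8 + (-27 + 9*(-2*(-1))))*28 = (8 + (-27 + 9*2))*28 = (8 + (-27 + 18))*28 = (8 - 9)*28 = -1*28 = -28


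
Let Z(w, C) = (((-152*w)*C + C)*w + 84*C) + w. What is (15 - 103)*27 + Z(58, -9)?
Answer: 4598356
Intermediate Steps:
Z(w, C) = w + 84*C + w*(C - 152*C*w) (Z(w, C) = ((-152*C*w + C)*w + 84*C) + w = ((C - 152*C*w)*w + 84*C) + w = (w*(C - 152*C*w) + 84*C) + w = (84*C + w*(C - 152*C*w)) + w = w + 84*C + w*(C - 152*C*w))
(15 - 103)*27 + Z(58, -9) = (15 - 103)*27 + (58 + 84*(-9) - 9*58 - 152*(-9)*58**2) = -88*27 + (58 - 756 - 522 - 152*(-9)*3364) = -2376 + (58 - 756 - 522 + 4601952) = -2376 + 4600732 = 4598356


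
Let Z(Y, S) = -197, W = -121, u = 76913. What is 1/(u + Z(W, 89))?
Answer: 1/76716 ≈ 1.3035e-5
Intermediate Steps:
1/(u + Z(W, 89)) = 1/(76913 - 197) = 1/76716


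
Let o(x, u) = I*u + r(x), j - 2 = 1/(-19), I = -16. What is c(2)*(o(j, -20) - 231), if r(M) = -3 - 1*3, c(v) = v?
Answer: 166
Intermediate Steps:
r(M) = -6 (r(M) = -3 - 3 = -6)
j = 37/19 (j = 2 + 1/(-19) = 2 - 1/19 = 37/19 ≈ 1.9474)
o(x, u) = -6 - 16*u (o(x, u) = -16*u - 6 = -6 - 16*u)
c(2)*(o(j, -20) - 231) = 2*((-6 - 16*(-20)) - 231) = 2*((-6 + 320) - 231) = 2*(314 - 231) = 2*83 = 166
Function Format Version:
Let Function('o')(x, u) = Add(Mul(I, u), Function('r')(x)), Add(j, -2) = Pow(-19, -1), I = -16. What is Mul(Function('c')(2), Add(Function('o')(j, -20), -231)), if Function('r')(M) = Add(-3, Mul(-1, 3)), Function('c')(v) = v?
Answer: 166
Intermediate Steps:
Function('r')(M) = -6 (Function('r')(M) = Add(-3, -3) = -6)
j = Rational(37, 19) (j = Add(2, Pow(-19, -1)) = Add(2, Rational(-1, 19)) = Rational(37, 19) ≈ 1.9474)
Function('o')(x, u) = Add(-6, Mul(-16, u)) (Function('o')(x, u) = Add(Mul(-16, u), -6) = Add(-6, Mul(-16, u)))
Mul(Function('c')(2), Add(Function('o')(j, -20), -231)) = Mul(2, Add(Add(-6, Mul(-16, -20)), -231)) = Mul(2, Add(Add(-6, 320), -231)) = Mul(2, Add(314, -231)) = Mul(2, 83) = 166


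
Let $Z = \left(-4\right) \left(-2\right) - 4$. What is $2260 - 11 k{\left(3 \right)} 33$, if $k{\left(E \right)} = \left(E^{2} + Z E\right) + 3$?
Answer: $-6452$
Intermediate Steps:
$Z = 4$ ($Z = 8 - 4 = 4$)
$k{\left(E \right)} = 3 + E^{2} + 4 E$ ($k{\left(E \right)} = \left(E^{2} + 4 E\right) + 3 = 3 + E^{2} + 4 E$)
$2260 - 11 k{\left(3 \right)} 33 = 2260 - 11 \left(3 + 3^{2} + 4 \cdot 3\right) 33 = 2260 - 11 \left(3 + 9 + 12\right) 33 = 2260 - 11 \cdot 24 \cdot 33 = 2260 - 264 \cdot 33 = 2260 - 8712 = -6452$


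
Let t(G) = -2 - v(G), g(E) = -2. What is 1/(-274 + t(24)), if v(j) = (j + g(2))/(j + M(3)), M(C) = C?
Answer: -27/7474 ≈ -0.0036125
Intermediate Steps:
v(j) = (-2 + j)/(3 + j) (v(j) = (j - 2)/(j + 3) = (-2 + j)/(3 + j))
t(G) = -2 - (-2 + G)/(3 + G)
1/(-274 + t(24)) = 1/(-274 + (-4 - 3*24)/(3 + 24)) = 1/(-274 + (-4 - 72)/27) = 1/(-274 + (1/27)*(-76)) = 1/(-274 - 76/27) = 1/(-7474/27) = -27/7474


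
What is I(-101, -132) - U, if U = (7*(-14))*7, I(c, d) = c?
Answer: 585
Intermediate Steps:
U = -686 (U = -98*7 = -686)
I(-101, -132) - U = -101 - 1*(-686) = -101 + 686 = 585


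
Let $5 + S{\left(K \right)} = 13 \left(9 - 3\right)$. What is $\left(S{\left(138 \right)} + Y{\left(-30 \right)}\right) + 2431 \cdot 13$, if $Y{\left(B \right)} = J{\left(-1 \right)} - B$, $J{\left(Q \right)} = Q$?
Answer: $31705$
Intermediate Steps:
$S{\left(K \right)} = 73$ ($S{\left(K \right)} = -5 + 13 \left(9 - 3\right) = -5 + 13 \cdot 6 = -5 + 78 = 73$)
$Y{\left(B \right)} = -1 - B$
$\left(S{\left(138 \right)} + Y{\left(-30 \right)}\right) + 2431 \cdot 13 = \left(73 - -29\right) + 2431 \cdot 13 = \left(73 + \left(-1 + 30\right)\right) + 31603 = \left(73 + 29\right) + 31603 = 102 + 31603 = 31705$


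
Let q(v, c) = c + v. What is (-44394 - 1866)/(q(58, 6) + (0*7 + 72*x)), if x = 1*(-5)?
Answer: 11565/74 ≈ 156.28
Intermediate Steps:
x = -5
(-44394 - 1866)/(q(58, 6) + (0*7 + 72*x)) = (-44394 - 1866)/((6 + 58) + (0*7 + 72*(-5))) = -46260/(64 + (0 - 360)) = -46260/(64 - 360) = -46260/(-296) = -46260*(-1/296) = 11565/74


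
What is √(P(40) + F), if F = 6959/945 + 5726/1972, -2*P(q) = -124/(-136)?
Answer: √946505580195/310590 ≈ 3.1324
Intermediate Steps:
P(q) = -31/68 (P(q) = -(-62)/(-136) = -(-62)*(-1)/136 = -½*31/34 = -31/68)
F = 9567109/931770 (F = 6959*(1/945) + 5726*(1/1972) = 6959/945 + 2863/986 = 9567109/931770 ≈ 10.268)
√(P(40) + F) = √(-31/68 + 9567109/931770) = √(18284663/1863540) = √946505580195/310590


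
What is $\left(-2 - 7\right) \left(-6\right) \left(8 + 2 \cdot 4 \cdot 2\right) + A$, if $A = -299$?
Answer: $997$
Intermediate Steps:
$\left(-2 - 7\right) \left(-6\right) \left(8 + 2 \cdot 4 \cdot 2\right) + A = \left(-2 - 7\right) \left(-6\right) \left(8 + 2 \cdot 4 \cdot 2\right) - 299 = \left(-9\right) \left(-6\right) \left(8 + 2 \cdot 8\right) - 299 = 54 \left(8 + 16\right) - 299 = 54 \cdot 24 - 299 = 1296 - 299 = 997$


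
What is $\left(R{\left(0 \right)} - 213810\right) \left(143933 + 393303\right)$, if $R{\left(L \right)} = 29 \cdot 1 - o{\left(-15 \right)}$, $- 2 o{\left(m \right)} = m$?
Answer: $-114854878586$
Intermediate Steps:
$o{\left(m \right)} = - \frac{m}{2}$
$R{\left(L \right)} = \frac{43}{2}$ ($R{\left(L \right)} = 29 \cdot 1 - \left(- \frac{1}{2}\right) \left(-15\right) = 29 - \frac{15}{2} = \frac{43}{2}$)
$\left(R{\left(0 \right)} - 213810\right) \left(143933 + 393303\right) = \left(\frac{43}{2} - 213810\right) \left(143933 + 393303\right) = \left(- \frac{427577}{2}\right) 537236 = -114854878586$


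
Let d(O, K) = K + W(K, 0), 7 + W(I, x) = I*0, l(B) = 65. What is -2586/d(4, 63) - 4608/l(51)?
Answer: -213069/1820 ≈ -117.07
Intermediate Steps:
W(I, x) = -7 (W(I, x) = -7 + I*0 = -7 + 0 = -7)
d(O, K) = -7 + K (d(O, K) = K - 7 = -7 + K)
-2586/d(4, 63) - 4608/l(51) = -2586/(-7 + 63) - 4608/65 = -2586/56 - 4608*1/65 = -2586*1/56 - 4608/65 = -1293/28 - 4608/65 = -213069/1820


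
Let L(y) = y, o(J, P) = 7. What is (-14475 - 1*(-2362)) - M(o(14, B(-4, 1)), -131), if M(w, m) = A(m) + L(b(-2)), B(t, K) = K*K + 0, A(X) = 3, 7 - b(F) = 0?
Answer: -12123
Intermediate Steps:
b(F) = 7 (b(F) = 7 - 1*0 = 7 + 0 = 7)
B(t, K) = K² (B(t, K) = K² + 0 = K²)
M(w, m) = 10 (M(w, m) = 3 + 7 = 10)
(-14475 - 1*(-2362)) - M(o(14, B(-4, 1)), -131) = (-14475 - 1*(-2362)) - 1*10 = (-14475 + 2362) - 10 = -12113 - 10 = -12123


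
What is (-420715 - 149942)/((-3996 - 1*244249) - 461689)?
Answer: 570657/709934 ≈ 0.80382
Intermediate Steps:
(-420715 - 149942)/((-3996 - 1*244249) - 461689) = -570657/((-3996 - 244249) - 461689) = -570657/(-248245 - 461689) = -570657/(-709934) = -570657*(-1/709934) = 570657/709934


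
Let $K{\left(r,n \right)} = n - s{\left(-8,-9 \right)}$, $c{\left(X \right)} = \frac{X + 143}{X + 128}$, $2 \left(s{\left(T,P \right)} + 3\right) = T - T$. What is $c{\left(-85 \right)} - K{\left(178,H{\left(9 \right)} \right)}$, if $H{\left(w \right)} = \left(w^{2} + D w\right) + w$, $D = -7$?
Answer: $- \frac{1232}{43} \approx -28.651$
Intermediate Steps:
$H{\left(w \right)} = w^{2} - 6 w$ ($H{\left(w \right)} = \left(w^{2} - 7 w\right) + w = w^{2} - 6 w$)
$s{\left(T,P \right)} = -3$ ($s{\left(T,P \right)} = -3 + \frac{T - T}{2} = -3 + \frac{1}{2} \cdot 0 = -3 + 0 = -3$)
$c{\left(X \right)} = \frac{143 + X}{128 + X}$
$K{\left(r,n \right)} = 3 + n$ ($K{\left(r,n \right)} = n - -3 = n + 3 = 3 + n$)
$c{\left(-85 \right)} - K{\left(178,H{\left(9 \right)} \right)} = \frac{143 - 85}{128 - 85} - \left(3 + 9 \left(-6 + 9\right)\right) = \frac{1}{43} \cdot 58 - \left(3 + 9 \cdot 3\right) = \frac{1}{43} \cdot 58 - \left(3 + 27\right) = \frac{58}{43} - 30 = - \frac{1232}{43}$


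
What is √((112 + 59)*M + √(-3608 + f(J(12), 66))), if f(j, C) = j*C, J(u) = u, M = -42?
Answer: √(-7182 + 16*I*√11) ≈ 0.3131 + 84.747*I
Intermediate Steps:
f(j, C) = C*j
√((112 + 59)*M + √(-3608 + f(J(12), 66))) = √((112 + 59)*(-42) + √(-3608 + 66*12)) = √(171*(-42) + √(-3608 + 792)) = √(-7182 + √(-2816)) = √(-7182 + 16*I*√11)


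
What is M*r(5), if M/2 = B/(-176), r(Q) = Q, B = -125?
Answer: 625/88 ≈ 7.1023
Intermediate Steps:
M = 125/88 (M = 2*(-125/(-176)) = 2*(-125*(-1/176)) = 2*(125/176) = 125/88 ≈ 1.4205)
M*r(5) = (125/88)*5 = 625/88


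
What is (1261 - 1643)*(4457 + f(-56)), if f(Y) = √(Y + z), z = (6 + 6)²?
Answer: -1702574 - 764*√22 ≈ -1.7062e+6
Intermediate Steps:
z = 144 (z = 12² = 144)
f(Y) = √(144 + Y) (f(Y) = √(Y + 144) = √(144 + Y))
(1261 - 1643)*(4457 + f(-56)) = (1261 - 1643)*(4457 + √(144 - 56)) = -382*(4457 + √88) = -382*(4457 + 2*√22) = -1702574 - 764*√22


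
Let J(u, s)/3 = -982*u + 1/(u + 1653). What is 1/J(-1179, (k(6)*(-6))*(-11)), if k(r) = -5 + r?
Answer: 158/548786773 ≈ 2.8791e-7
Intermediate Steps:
J(u, s) = -2946*u + 3/(1653 + u) (J(u, s) = 3*(-982*u + 1/(u + 1653)) = 3*(-982*u + 1/(1653 + u)) = 3*(1/(1653 + u) - 982*u) = -2946*u + 3/(1653 + u))
1/J(-1179, (k(6)*(-6))*(-11)) = 1/(3*(1 - 1623246*(-1179) - 982*(-1179)²)/(1653 - 1179)) = 1/(3*(1 + 1913807034 - 982*1390041)/474) = 1/(3*(1/474)*(1 + 1913807034 - 1365020262)) = 1/(3*(1/474)*548786773) = 1/(548786773/158) = 158/548786773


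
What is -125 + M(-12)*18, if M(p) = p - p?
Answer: -125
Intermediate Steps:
M(p) = 0
-125 + M(-12)*18 = -125 + 0*18 = -125 + 0 = -125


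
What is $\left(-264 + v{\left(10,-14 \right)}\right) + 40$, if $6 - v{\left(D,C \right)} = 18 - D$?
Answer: $-226$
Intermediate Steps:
$v{\left(D,C \right)} = -12 + D$ ($v{\left(D,C \right)} = 6 - \left(18 - D\right) = 6 + \left(-18 + D\right) = -12 + D$)
$\left(-264 + v{\left(10,-14 \right)}\right) + 40 = \left(-264 + \left(-12 + 10\right)\right) + 40 = \left(-264 - 2\right) + 40 = -266 + 40 = -226$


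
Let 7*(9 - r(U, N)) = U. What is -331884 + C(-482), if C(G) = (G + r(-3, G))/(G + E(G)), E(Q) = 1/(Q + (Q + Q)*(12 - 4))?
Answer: -9175424808940/27646563 ≈ -3.3188e+5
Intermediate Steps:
E(Q) = 1/(17*Q) (E(Q) = 1/(Q + (2*Q)*8) = 1/(Q + 16*Q) = 1/(17*Q))
r(U, N) = 9 - U/7
C(G) = (66/7 + G)/(G + 1/(17*G)) (C(G) = (G + (9 - ⅐*(-3)))/(G + 1/(17*G)) = (G + (9 + 3/7))/(G + 1/(17*G)) = (G + 66/7)/(G + 1/(17*G)) = (66/7 + G)/(G + 1/(17*G)))
-331884 + C(-482) = -331884 + (17/7)*(-482)*(66 + 7*(-482))/(1 + 17*(-482)²) = -331884 + (17/7)*(-482)*(66 - 3374)/(1 + 17*232324) = -331884 + (17/7)*(-482)*(-3308)/(1 + 3949508) = -331884 + (17/7)*(-482)*(-3308)/3949509 = -331884 + (17/7)*(-482)*(1/3949509)*(-3308) = -331884 + 27105752/27646563 = -9175424808940/27646563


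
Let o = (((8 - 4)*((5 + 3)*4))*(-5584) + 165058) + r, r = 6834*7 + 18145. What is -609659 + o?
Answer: -1093370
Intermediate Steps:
r = 65983 (r = 47838 + 18145 = 65983)
o = -483711 (o = (((8 - 4)*((5 + 3)*4))*(-5584) + 165058) + 65983 = ((4*(8*4))*(-5584) + 165058) + 65983 = ((4*32)*(-5584) + 165058) + 65983 = (128*(-5584) + 165058) + 65983 = (-714752 + 165058) + 65983 = -549694 + 65983 = -483711)
-609659 + o = -609659 - 483711 = -1093370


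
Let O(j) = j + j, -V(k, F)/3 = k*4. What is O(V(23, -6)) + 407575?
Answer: 407023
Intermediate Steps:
V(k, F) = -12*k (V(k, F) = -3*k*4 = -12*k)
O(j) = 2*j
O(V(23, -6)) + 407575 = 2*(-12*23) + 407575 = 2*(-276) + 407575 = -552 + 407575 = 407023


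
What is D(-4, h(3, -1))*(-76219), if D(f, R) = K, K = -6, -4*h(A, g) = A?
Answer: 457314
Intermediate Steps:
h(A, g) = -A/4
D(f, R) = -6
D(-4, h(3, -1))*(-76219) = -6*(-76219) = 457314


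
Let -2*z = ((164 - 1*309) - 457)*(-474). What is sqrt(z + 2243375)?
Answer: sqrt(2100701) ≈ 1449.4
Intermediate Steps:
z = -142674 (z = -((164 - 1*309) - 457)*(-474)/2 = -((164 - 309) - 457)*(-474)/2 = -(-145 - 457)*(-474)/2 = -(-301)*(-474) = -1/2*285348 = -142674)
sqrt(z + 2243375) = sqrt(-142674 + 2243375) = sqrt(2100701)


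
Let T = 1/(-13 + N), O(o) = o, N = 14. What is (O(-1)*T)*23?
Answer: -23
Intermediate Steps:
T = 1 (T = 1/(-13 + 14) = 1/1 = 1)
(O(-1)*T)*23 = -1*1*23 = -1*23 = -23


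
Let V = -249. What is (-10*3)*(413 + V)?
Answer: -4920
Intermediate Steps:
(-10*3)*(413 + V) = (-10*3)*(413 - 249) = -30*164 = -4920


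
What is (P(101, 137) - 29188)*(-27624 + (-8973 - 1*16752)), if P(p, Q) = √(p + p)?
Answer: 1557150612 - 53349*√202 ≈ 1.5564e+9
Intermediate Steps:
P(p, Q) = √2*√p (P(p, Q) = √(2*p) = √2*√p)
(P(101, 137) - 29188)*(-27624 + (-8973 - 1*16752)) = (√2*√101 - 29188)*(-27624 + (-8973 - 1*16752)) = (√202 - 29188)*(-27624 + (-8973 - 16752)) = (-29188 + √202)*(-27624 - 25725) = (-29188 + √202)*(-53349) = 1557150612 - 53349*√202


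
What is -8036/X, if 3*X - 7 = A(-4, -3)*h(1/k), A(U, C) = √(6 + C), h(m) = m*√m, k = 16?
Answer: -691224576/200701 + 1542912*√3/200701 ≈ -3430.7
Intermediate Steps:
h(m) = m^(3/2)
X = 7/3 + √3/192 (X = 7/3 + (√(6 - 3)*(1/16)^(3/2))/3 = 7/3 + (√3*(1/16)^(3/2))/3 = 7/3 + (√3*(1/64))/3 = 7/3 + (√3/64)/3 = 7/3 + √3/192 ≈ 2.3424)
-8036/X = -8036/(7/3 + √3/192)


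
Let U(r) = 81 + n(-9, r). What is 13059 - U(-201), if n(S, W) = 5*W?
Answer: 13983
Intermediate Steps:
U(r) = 81 + 5*r
13059 - U(-201) = 13059 - (81 + 5*(-201)) = 13059 - (81 - 1005) = 13059 - 1*(-924) = 13059 + 924 = 13983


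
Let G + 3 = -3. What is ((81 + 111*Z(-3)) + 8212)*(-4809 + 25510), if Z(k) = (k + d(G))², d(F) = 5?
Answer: 180864637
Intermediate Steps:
G = -6 (G = -3 - 3 = -6)
Z(k) = (5 + k)² (Z(k) = (k + 5)² = (5 + k)²)
((81 + 111*Z(-3)) + 8212)*(-4809 + 25510) = ((81 + 111*(5 - 3)²) + 8212)*(-4809 + 25510) = ((81 + 111*2²) + 8212)*20701 = ((81 + 111*4) + 8212)*20701 = ((81 + 444) + 8212)*20701 = (525 + 8212)*20701 = 8737*20701 = 180864637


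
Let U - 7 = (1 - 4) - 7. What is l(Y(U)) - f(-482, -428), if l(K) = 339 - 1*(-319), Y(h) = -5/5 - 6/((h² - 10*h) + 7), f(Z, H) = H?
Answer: 1086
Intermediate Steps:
U = -3 (U = 7 + ((1 - 4) - 7) = 7 + (-3 - 7) = 7 - 10 = -3)
Y(h) = -1 - 6/(7 + h² - 10*h) (Y(h) = -5*⅕ - 6/(7 + h² - 10*h) = -1 - 6/(7 + h² - 10*h))
l(K) = 658 (l(K) = 339 + 319 = 658)
l(Y(U)) - f(-482, -428) = 658 - 1*(-428) = 658 + 428 = 1086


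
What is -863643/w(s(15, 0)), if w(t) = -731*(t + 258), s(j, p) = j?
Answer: 287881/66521 ≈ 4.3277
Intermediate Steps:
w(t) = -188598 - 731*t (w(t) = -731*(258 + t) = -188598 - 731*t)
-863643/w(s(15, 0)) = -863643/(-188598 - 731*15) = -863643/(-188598 - 10965) = -863643/(-199563) = -863643*(-1/199563) = 287881/66521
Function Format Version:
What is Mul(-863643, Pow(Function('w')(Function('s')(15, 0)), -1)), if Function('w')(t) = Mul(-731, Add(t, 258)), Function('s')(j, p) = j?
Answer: Rational(287881, 66521) ≈ 4.3277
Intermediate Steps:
Function('w')(t) = Add(-188598, Mul(-731, t)) (Function('w')(t) = Mul(-731, Add(258, t)) = Add(-188598, Mul(-731, t)))
Mul(-863643, Pow(Function('w')(Function('s')(15, 0)), -1)) = Mul(-863643, Pow(Add(-188598, Mul(-731, 15)), -1)) = Mul(-863643, Pow(Add(-188598, -10965), -1)) = Mul(-863643, Pow(-199563, -1)) = Mul(-863643, Rational(-1, 199563)) = Rational(287881, 66521)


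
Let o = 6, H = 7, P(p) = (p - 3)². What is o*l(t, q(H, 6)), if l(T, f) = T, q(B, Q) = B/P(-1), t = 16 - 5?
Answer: 66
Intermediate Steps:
t = 11
P(p) = (-3 + p)²
q(B, Q) = B/16 (q(B, Q) = B/((-3 - 1)²) = B/((-4)²) = B/16)
o*l(t, q(H, 6)) = 6*11 = 66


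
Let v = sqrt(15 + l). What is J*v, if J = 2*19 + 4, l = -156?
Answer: 42*I*sqrt(141) ≈ 498.72*I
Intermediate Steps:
v = I*sqrt(141) (v = sqrt(15 - 156) = sqrt(-141) = I*sqrt(141) ≈ 11.874*I)
J = 42 (J = 38 + 4 = 42)
J*v = 42*(I*sqrt(141)) = 42*I*sqrt(141)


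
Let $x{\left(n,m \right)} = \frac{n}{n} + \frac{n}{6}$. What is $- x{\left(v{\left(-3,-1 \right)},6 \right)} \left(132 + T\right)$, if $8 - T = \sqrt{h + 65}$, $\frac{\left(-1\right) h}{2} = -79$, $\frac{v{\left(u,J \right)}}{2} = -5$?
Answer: $\frac{280}{3} - \frac{2 \sqrt{223}}{3} \approx 83.378$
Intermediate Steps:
$v{\left(u,J \right)} = -10$ ($v{\left(u,J \right)} = 2 \left(-5\right) = -10$)
$h = 158$ ($h = \left(-2\right) \left(-79\right) = 158$)
$x{\left(n,m \right)} = 1 + \frac{n}{6}$ ($x{\left(n,m \right)} = 1 + n \frac{1}{6} = 1 + \frac{n}{6}$)
$T = 8 - \sqrt{223}$ ($T = 8 - \sqrt{158 + 65} = 8 - \sqrt{223} \approx -6.9332$)
$- x{\left(v{\left(-3,-1 \right)},6 \right)} \left(132 + T\right) = - (1 + \frac{1}{6} \left(-10\right)) \left(132 + \left(8 - \sqrt{223}\right)\right) = - (1 - \frac{5}{3}) \left(140 - \sqrt{223}\right) = \left(-1\right) \left(- \frac{2}{3}\right) \left(140 - \sqrt{223}\right) = \frac{2 \left(140 - \sqrt{223}\right)}{3} = \frac{280}{3} - \frac{2 \sqrt{223}}{3}$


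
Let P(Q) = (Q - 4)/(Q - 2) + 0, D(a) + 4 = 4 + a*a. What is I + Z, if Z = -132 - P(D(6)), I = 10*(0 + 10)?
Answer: -560/17 ≈ -32.941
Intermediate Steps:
D(a) = a**2 (D(a) = -4 + (4 + a*a) = -4 + (4 + a**2) = a**2)
I = 100 (I = 10*10 = 100)
P(Q) = (-4 + Q)/(-2 + Q) (P(Q) = (-4 + Q)/(-2 + Q) + 0 = (-4 + Q)/(-2 + Q))
Z = -2260/17 (Z = -132 - (-4 + 6**2)/(-2 + 6**2) = -132 - (-4 + 36)/(-2 + 36) = -132 - 32/34 = -132 - 1*16/17 = -132 - 16/17 = -2260/17 ≈ -132.94)
I + Z = 100 - 2260/17 = -560/17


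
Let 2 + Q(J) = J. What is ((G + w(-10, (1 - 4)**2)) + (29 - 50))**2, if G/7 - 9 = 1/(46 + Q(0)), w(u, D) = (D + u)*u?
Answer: 5267025/1936 ≈ 2720.6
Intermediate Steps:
Q(J) = -2 + J
w(u, D) = u*(D + u)
G = 2779/44 (G = 63 + 7/(46 + (-2 + 0)) = 63 + 7/(46 - 2) = 63 + 7/44 = 2779/44 ≈ 63.159)
((G + w(-10, (1 - 4)**2)) + (29 - 50))**2 = ((2779/44 - 10*((1 - 4)**2 - 10)) + (29 - 50))**2 = ((2779/44 - 10*((-3)**2 - 10)) - 21)**2 = ((2779/44 - 10*(9 - 10)) - 21)**2 = ((2779/44 - 10*(-1)) - 21)**2 = ((2779/44 + 10) - 21)**2 = (3219/44 - 21)**2 = (2295/44)**2 = 5267025/1936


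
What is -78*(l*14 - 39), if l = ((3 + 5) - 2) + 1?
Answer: -4602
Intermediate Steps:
l = 7 (l = (8 - 2) + 1 = 6 + 1 = 7)
-78*(l*14 - 39) = -78*(7*14 - 39) = -78*(98 - 39) = -78*59 = -4602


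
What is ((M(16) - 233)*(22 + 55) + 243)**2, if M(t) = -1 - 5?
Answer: 329785600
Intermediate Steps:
M(t) = -6
((M(16) - 233)*(22 + 55) + 243)**2 = ((-6 - 233)*(22 + 55) + 243)**2 = (-239*77 + 243)**2 = (-18403 + 243)**2 = (-18160)**2 = 329785600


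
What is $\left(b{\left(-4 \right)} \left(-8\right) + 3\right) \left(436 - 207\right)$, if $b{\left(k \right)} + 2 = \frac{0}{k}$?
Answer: $4351$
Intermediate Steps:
$b{\left(k \right)} = -2$ ($b{\left(k \right)} = -2 + \frac{0}{k} = -2 + 0 = -2$)
$\left(b{\left(-4 \right)} \left(-8\right) + 3\right) \left(436 - 207\right) = \left(\left(-2\right) \left(-8\right) + 3\right) \left(436 - 207\right) = \left(16 + 3\right) 229 = 19 \cdot 229 = 4351$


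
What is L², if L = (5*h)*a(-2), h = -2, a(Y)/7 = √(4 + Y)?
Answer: 9800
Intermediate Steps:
a(Y) = 7*√(4 + Y)
L = -70*√2 (L = (5*(-2))*(7*√(4 - 2)) = -70*√2 ≈ -98.995)
L² = (-70*√2)² = 9800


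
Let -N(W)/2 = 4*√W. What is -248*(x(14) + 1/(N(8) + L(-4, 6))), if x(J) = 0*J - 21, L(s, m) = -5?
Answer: 2535056/487 + 3968*√2/487 ≈ 5217.0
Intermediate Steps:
N(W) = -8*√W
x(J) = -21 (x(J) = 0 - 21 = -21)
-248*(x(14) + 1/(N(8) + L(-4, 6))) = -248*(-21 + 1/(-16*√2 - 5)) = -248*(-21 + 1/(-5 - 16*√2)) = 5208 - 248/(-5 - 16*√2)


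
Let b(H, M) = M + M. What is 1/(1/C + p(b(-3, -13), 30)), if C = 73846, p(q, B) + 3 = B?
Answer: 73846/1993843 ≈ 0.037037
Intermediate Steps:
b(H, M) = 2*M
p(q, B) = -3 + B
1/(1/C + p(b(-3, -13), 30)) = 1/(1/73846 + (-3 + 30)) = 1/(1/73846 + 27) = 1/(1993843/73846) = 73846/1993843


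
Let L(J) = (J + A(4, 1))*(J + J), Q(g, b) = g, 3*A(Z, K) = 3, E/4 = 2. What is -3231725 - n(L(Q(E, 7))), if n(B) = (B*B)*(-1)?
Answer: -3210989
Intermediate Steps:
E = 8 (E = 4*2 = 8)
A(Z, K) = 1 (A(Z, K) = (⅓)*3 = 1)
L(J) = 2*J*(1 + J) (L(J) = (J + 1)*(J + J) = (1 + J)*(2*J) = 2*J*(1 + J))
n(B) = -B² (n(B) = B²*(-1) = -B²)
-3231725 - n(L(Q(E, 7))) = -3231725 - (-1)*(2*8*(1 + 8))² = -3231725 - (-1)*(2*8*9)² = -3231725 - (-1)*144² = -3231725 - (-1)*20736 = -3231725 - 1*(-20736) = -3231725 + 20736 = -3210989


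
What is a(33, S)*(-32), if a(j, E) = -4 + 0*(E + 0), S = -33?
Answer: 128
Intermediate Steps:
a(j, E) = -4 (a(j, E) = -4 + 0*E = -4 + 0 = -4)
a(33, S)*(-32) = -4*(-32) = 128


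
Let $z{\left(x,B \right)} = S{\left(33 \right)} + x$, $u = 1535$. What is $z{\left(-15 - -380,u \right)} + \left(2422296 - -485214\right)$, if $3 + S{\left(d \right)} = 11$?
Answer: $2907883$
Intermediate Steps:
$S{\left(d \right)} = 8$ ($S{\left(d \right)} = -3 + 11 = 8$)
$z{\left(x,B \right)} = 8 + x$
$z{\left(-15 - -380,u \right)} + \left(2422296 - -485214\right) = \left(8 - -365\right) + \left(2422296 - -485214\right) = \left(8 + \left(-15 + 380\right)\right) + \left(2422296 + 485214\right) = \left(8 + 365\right) + 2907510 = 373 + 2907510 = 2907883$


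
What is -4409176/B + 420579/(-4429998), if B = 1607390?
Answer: -374234728527/131865453430 ≈ -2.8380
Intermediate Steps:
-4409176/B + 420579/(-4429998) = -4409176/1607390 + 420579/(-4429998) = -4409176*1/1607390 + 420579*(-1/4429998) = -2204588/803695 - 15577/164074 = -374234728527/131865453430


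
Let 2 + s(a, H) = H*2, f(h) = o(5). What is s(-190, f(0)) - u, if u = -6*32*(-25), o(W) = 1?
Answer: -4800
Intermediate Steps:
f(h) = 1
s(a, H) = -2 + 2*H (s(a, H) = -2 + H*2 = -2 + 2*H)
u = 4800 (u = -192*(-25) = 4800)
s(-190, f(0)) - u = (-2 + 2*1) - 1*4800 = (-2 + 2) - 4800 = 0 - 4800 = -4800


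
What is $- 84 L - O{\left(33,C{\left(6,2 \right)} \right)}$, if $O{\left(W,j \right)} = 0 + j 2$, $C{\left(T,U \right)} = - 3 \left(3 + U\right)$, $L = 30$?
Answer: $-2490$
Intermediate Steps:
$C{\left(T,U \right)} = -9 - 3 U$
$O{\left(W,j \right)} = 2 j$ ($O{\left(W,j \right)} = 0 + 2 j = 2 j$)
$- 84 L - O{\left(33,C{\left(6,2 \right)} \right)} = \left(-84\right) 30 - 2 \left(-9 - 6\right) = -2520 - 2 \left(-9 - 6\right) = -2520 - 2 \left(-15\right) = -2520 - -30 = -2520 + 30 = -2490$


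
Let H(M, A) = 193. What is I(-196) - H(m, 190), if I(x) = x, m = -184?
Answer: -389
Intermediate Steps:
I(-196) - H(m, 190) = -196 - 1*193 = -196 - 193 = -389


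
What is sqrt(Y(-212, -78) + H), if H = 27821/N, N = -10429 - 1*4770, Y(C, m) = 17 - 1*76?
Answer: I*sqrt(14052417838)/15199 ≈ 7.7994*I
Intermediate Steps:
Y(C, m) = -59 (Y(C, m) = 17 - 76 = -59)
N = -15199 (N = -10429 - 4770 = -15199)
H = -27821/15199 (H = 27821/(-15199) = 27821*(-1/15199) = -27821/15199 ≈ -1.8305)
sqrt(Y(-212, -78) + H) = sqrt(-59 - 27821/15199) = sqrt(-924562/15199) = I*sqrt(14052417838)/15199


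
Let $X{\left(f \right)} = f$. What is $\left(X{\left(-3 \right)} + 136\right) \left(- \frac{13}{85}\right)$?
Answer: $- \frac{1729}{85} \approx -20.341$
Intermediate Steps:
$\left(X{\left(-3 \right)} + 136\right) \left(- \frac{13}{85}\right) = \left(-3 + 136\right) \left(- \frac{13}{85}\right) = 133 \left(\left(-13\right) \frac{1}{85}\right) = 133 \left(- \frac{13}{85}\right) = - \frac{1729}{85}$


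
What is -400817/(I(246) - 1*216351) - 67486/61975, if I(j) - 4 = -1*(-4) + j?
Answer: 10257111433/13392611575 ≈ 0.76588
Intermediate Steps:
I(j) = 8 + j (I(j) = 4 + (-1*(-4) + j) = 4 + (4 + j) = 8 + j)
-400817/(I(246) - 1*216351) - 67486/61975 = -400817/((8 + 246) - 1*216351) - 67486/61975 = -400817/(254 - 216351) - 67486*1/61975 = -400817/(-216097) - 67486/61975 = -400817*(-1/216097) - 67486/61975 = 400817/216097 - 67486/61975 = 10257111433/13392611575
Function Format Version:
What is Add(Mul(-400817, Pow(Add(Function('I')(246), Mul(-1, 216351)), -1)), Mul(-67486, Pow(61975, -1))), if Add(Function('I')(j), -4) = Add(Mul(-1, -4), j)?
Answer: Rational(10257111433, 13392611575) ≈ 0.76588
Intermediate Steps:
Function('I')(j) = Add(8, j) (Function('I')(j) = Add(4, Add(Mul(-1, -4), j)) = Add(4, Add(4, j)) = Add(8, j))
Add(Mul(-400817, Pow(Add(Function('I')(246), Mul(-1, 216351)), -1)), Mul(-67486, Pow(61975, -1))) = Add(Mul(-400817, Pow(Add(Add(8, 246), Mul(-1, 216351)), -1)), Mul(-67486, Pow(61975, -1))) = Add(Mul(-400817, Pow(Add(254, -216351), -1)), Mul(-67486, Rational(1, 61975))) = Add(Mul(-400817, Pow(-216097, -1)), Rational(-67486, 61975)) = Add(Mul(-400817, Rational(-1, 216097)), Rational(-67486, 61975)) = Add(Rational(400817, 216097), Rational(-67486, 61975)) = Rational(10257111433, 13392611575)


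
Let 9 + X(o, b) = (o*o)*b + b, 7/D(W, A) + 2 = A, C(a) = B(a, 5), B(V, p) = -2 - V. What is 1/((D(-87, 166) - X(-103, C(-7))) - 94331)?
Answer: -164/24169001 ≈ -6.7856e-6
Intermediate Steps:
C(a) = -2 - a
D(W, A) = 7/(-2 + A)
X(o, b) = -9 + b + b*o**2 (X(o, b) = -9 + ((o*o)*b + b) = -9 + (o**2*b + b) = -9 + (b*o**2 + b) = -9 + (b + b*o**2) = -9 + b + b*o**2)
1/((D(-87, 166) - X(-103, C(-7))) - 94331) = 1/((7/(-2 + 166) - (-9 + (-2 - 1*(-7)) + (-2 - 1*(-7))*(-103)**2)) - 94331) = 1/((7/164 - (-9 + (-2 + 7) + (-2 + 7)*10609)) - 94331) = 1/((7*(1/164) - (-9 + 5 + 5*10609)) - 94331) = 1/((7/164 - (-9 + 5 + 53045)) - 94331) = 1/((7/164 - 1*53041) - 94331) = 1/((7/164 - 53041) - 94331) = 1/(-8698717/164 - 94331) = 1/(-24169001/164) = -164/24169001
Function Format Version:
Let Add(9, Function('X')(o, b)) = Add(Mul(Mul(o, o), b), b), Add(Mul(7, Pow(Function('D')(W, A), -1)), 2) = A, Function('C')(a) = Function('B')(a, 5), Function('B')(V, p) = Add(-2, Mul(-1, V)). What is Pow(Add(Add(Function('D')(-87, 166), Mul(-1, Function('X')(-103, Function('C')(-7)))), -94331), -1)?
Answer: Rational(-164, 24169001) ≈ -6.7856e-6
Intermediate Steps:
Function('C')(a) = Add(-2, Mul(-1, a))
Function('D')(W, A) = Mul(7, Pow(Add(-2, A), -1))
Function('X')(o, b) = Add(-9, b, Mul(b, Pow(o, 2))) (Function('X')(o, b) = Add(-9, Add(Mul(Mul(o, o), b), b)) = Add(-9, Add(Mul(Pow(o, 2), b), b)) = Add(-9, Add(Mul(b, Pow(o, 2)), b)) = Add(-9, Add(b, Mul(b, Pow(o, 2)))) = Add(-9, b, Mul(b, Pow(o, 2))))
Pow(Add(Add(Function('D')(-87, 166), Mul(-1, Function('X')(-103, Function('C')(-7)))), -94331), -1) = Pow(Add(Add(Mul(7, Pow(Add(-2, 166), -1)), Mul(-1, Add(-9, Add(-2, Mul(-1, -7)), Mul(Add(-2, Mul(-1, -7)), Pow(-103, 2))))), -94331), -1) = Pow(Add(Add(Mul(7, Pow(164, -1)), Mul(-1, Add(-9, Add(-2, 7), Mul(Add(-2, 7), 10609)))), -94331), -1) = Pow(Add(Add(Mul(7, Rational(1, 164)), Mul(-1, Add(-9, 5, Mul(5, 10609)))), -94331), -1) = Pow(Add(Add(Rational(7, 164), Mul(-1, Add(-9, 5, 53045))), -94331), -1) = Pow(Add(Add(Rational(7, 164), Mul(-1, 53041)), -94331), -1) = Pow(Add(Add(Rational(7, 164), -53041), -94331), -1) = Pow(Add(Rational(-8698717, 164), -94331), -1) = Pow(Rational(-24169001, 164), -1) = Rational(-164, 24169001)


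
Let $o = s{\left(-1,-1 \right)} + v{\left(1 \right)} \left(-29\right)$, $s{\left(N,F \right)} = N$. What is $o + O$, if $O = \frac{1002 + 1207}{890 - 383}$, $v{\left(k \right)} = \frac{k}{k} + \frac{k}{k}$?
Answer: $- \frac{27704}{507} \approx -54.643$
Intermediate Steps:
$v{\left(k \right)} = 2$ ($v{\left(k \right)} = 1 + 1 = 2$)
$O = \frac{2209}{507} \approx 4.357$
$o = -59$ ($o = -1 + 2 \left(-29\right) = -1 - 58 = -59$)
$o + O = -59 + \frac{2209}{507} = - \frac{27704}{507}$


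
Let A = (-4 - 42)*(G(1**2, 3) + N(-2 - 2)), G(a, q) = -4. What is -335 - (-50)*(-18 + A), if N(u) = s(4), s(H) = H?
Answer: -1235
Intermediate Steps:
N(u) = 4
A = 0 (A = (-4 - 42)*(-4 + 4) = -46*0 = 0)
-335 - (-50)*(-18 + A) = -335 - (-50)*(-18 + 0) = -335 - (-50)*(-18) = -335 - 1*900 = -335 - 900 = -1235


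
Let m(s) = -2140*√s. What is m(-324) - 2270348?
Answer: -2270348 - 38520*I ≈ -2.2703e+6 - 38520.0*I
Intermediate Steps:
m(-324) - 2270348 = -38520*I - 2270348 = -2270348 - 38520*I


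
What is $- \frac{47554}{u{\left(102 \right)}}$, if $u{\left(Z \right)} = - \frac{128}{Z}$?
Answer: $\frac{1212627}{32} \approx 37895.0$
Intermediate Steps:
$- \frac{47554}{u{\left(102 \right)}} = - \frac{47554}{\left(-128\right) \frac{1}{102}} = - \frac{47554}{- \frac{64}{51}} = \left(-47554\right) \left(- \frac{51}{64}\right) = \frac{1212627}{32}$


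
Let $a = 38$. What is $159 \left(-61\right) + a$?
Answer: $-9661$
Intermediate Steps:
$159 \left(-61\right) + a = 159 \left(-61\right) + 38 = -9699 + 38 = -9661$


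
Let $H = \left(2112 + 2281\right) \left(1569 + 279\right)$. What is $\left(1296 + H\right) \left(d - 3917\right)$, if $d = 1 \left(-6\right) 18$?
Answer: $-32681229000$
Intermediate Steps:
$d = -108$ ($d = \left(-6\right) 18 = -108$)
$H = 8118264$ ($H = 4393 \cdot 1848 = 8118264$)
$\left(1296 + H\right) \left(d - 3917\right) = \left(1296 + 8118264\right) \left(-108 - 3917\right) = 8119560 \left(-4025\right) = -32681229000$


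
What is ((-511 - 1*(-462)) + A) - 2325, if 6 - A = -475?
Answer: -1893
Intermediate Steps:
A = 481 (A = 6 - 1*(-475) = 6 + 475 = 481)
((-511 - 1*(-462)) + A) - 2325 = ((-511 - 1*(-462)) + 481) - 2325 = ((-511 + 462) + 481) - 2325 = (-49 + 481) - 2325 = 432 - 2325 = -1893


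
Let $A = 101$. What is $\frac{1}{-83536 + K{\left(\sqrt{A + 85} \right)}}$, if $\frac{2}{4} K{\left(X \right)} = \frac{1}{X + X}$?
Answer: $- \frac{15537696}{1297956973055} - \frac{\sqrt{186}}{1297956973055} \approx -1.1971 \cdot 10^{-5}$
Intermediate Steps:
$K{\left(X \right)} = \frac{1}{X}$ ($K{\left(X \right)} = \frac{2}{X + X} = \frac{2}{2 X} = 2 \frac{1}{2 X} = \frac{1}{X}$)
$\frac{1}{-83536 + K{\left(\sqrt{A + 85} \right)}} = \frac{1}{-83536 + \frac{1}{\sqrt{101 + 85}}} = \frac{1}{-83536 + \frac{1}{\sqrt{186}}} = \frac{1}{-83536 + \frac{\sqrt{186}}{186}}$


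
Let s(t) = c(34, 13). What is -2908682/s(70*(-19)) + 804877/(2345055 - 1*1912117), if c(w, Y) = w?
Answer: -629625800949/7359946 ≈ -85548.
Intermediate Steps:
s(t) = 34
-2908682/s(70*(-19)) + 804877/(2345055 - 1*1912117) = -2908682/34 + 804877/(2345055 - 1*1912117) = -2908682*1/34 + 804877/(2345055 - 1912117) = -1454341/17 + 804877/432938 = -629625800949/7359946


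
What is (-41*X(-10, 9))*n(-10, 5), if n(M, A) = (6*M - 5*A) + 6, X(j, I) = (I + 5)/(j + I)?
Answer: -45346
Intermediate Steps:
X(j, I) = (5 + I)/(I + j)
n(M, A) = 6 - 5*A + 6*M (n(M, A) = (-5*A + 6*M) + 6 = 6 - 5*A + 6*M)
(-41*X(-10, 9))*n(-10, 5) = (-41*(5 + 9)/(9 - 10))*(6 - 5*5 + 6*(-10)) = (-41*14/(-1))*(6 - 25 - 60) = -(-41)*14*(-79) = -41*(-14)*(-79) = 574*(-79) = -45346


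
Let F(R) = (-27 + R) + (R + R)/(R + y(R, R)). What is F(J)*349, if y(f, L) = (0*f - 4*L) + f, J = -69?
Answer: -33853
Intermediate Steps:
y(f, L) = f - 4*L (y(f, L) = (0 - 4*L) + f = -4*L + f = f - 4*L)
F(R) = -28 + R (F(R) = (-27 + R) + (R + R)/(R + (R - 4*R)) = (-27 + R) + (2*R)/(R - 3*R) = (-27 + R) + (2*R)/((-2*R)) = (-27 + R) + (2*R)*(-1/(2*R)) = (-27 + R) - 1 = -28 + R)
F(J)*349 = (-28 - 69)*349 = -97*349 = -33853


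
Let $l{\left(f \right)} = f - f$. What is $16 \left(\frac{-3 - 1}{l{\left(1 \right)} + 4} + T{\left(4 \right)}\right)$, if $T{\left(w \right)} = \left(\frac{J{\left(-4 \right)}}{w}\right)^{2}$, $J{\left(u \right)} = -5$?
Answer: $9$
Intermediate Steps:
$l{\left(f \right)} = 0$
$T{\left(w \right)} = \frac{25}{w^{2}}$ ($T{\left(w \right)} = \left(- \frac{5}{w}\right)^{2} = \frac{25}{w^{2}}$)
$16 \left(\frac{-3 - 1}{l{\left(1 \right)} + 4} + T{\left(4 \right)}\right) = 16 \left(\frac{-3 - 1}{0 + 4} + \frac{25}{16}\right) = 16 \left(- \frac{4}{4} + 25 \cdot \frac{1}{16}\right) = 16 \left(\left(-4\right) \frac{1}{4} + \frac{25}{16}\right) = 16 \left(-1 + \frac{25}{16}\right) = 16 \cdot \frac{9}{16} = 9$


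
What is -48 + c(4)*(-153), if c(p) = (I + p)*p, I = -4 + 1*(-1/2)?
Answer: 258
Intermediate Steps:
I = -9/2 (I = -4 + 1*(-1*1/2) = -4 + 1*(-1/2) = -4 - 1/2 = -9/2 ≈ -4.5000)
c(p) = p*(-9/2 + p) (c(p) = (-9/2 + p)*p = p*(-9/2 + p))
-48 + c(4)*(-153) = -48 + ((1/2)*4*(-9 + 2*4))*(-153) = -48 + ((1/2)*4*(-9 + 8))*(-153) = -48 + ((1/2)*4*(-1))*(-153) = -48 - 2*(-153) = -48 + 306 = 258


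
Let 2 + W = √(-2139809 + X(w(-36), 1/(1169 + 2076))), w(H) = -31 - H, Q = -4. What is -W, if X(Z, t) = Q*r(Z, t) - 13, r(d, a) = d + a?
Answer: 2 - I*√22532589769030/3245 ≈ 2.0 - 1462.8*I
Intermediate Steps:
r(d, a) = a + d
X(Z, t) = -13 - 4*Z - 4*t (X(Z, t) = -4*(t + Z) - 13 = -4*(Z + t) - 13 = (-4*Z - 4*t) - 13 = -13 - 4*Z - 4*t)
W = -2 + I*√22532589769030/3245 (W = -2 + √(-2139809 + (-13 - 4*(-31 - 1*(-36)) - 4/(1169 + 2076))) = -2 + √(-2139809 + (-13 - 4*(-31 + 36) - 4/3245)) = -2 + √(-2139809 + (-13 - 4*5 - 4*1/3245)) = -2 + √(-2139809 + (-13 - 20 - 4/3245)) = -2 + √(-2139809 - 107089/3245) = -2 + √(-6943787294/3245) = -2 + I*√22532589769030/3245 ≈ -2.0 + 1462.8*I)
-W = -(-2 + I*√22532589769030/3245) = 2 - I*√22532589769030/3245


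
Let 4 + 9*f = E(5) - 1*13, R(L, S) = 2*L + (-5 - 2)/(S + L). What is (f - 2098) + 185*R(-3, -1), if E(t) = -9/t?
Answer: -519541/180 ≈ -2886.3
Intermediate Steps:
R(L, S) = -7/(L + S) + 2*L (R(L, S) = 2*L - 7/(L + S) = -7/(L + S) + 2*L)
f = -94/45 (f = -4/9 + (-9/5 - 1*13)/9 = -4/9 + (-9*⅕ - 13)/9 = -4/9 + (-9/5 - 13)/9 = -4/9 + (⅑)*(-74/5) = -4/9 - 74/45 = -94/45 ≈ -2.0889)
(f - 2098) + 185*R(-3, -1) = (-94/45 - 2098) + 185*((-7 + 2*(-3)² + 2*(-3)*(-1))/(-3 - 1)) = -94504/45 + 185*((-7 + 2*9 + 6)/(-4)) = -94504/45 + 185*(-(-7 + 18 + 6)/4) = -94504/45 + 185*(-¼*17) = -94504/45 + 185*(-17/4) = -94504/45 - 3145/4 = -519541/180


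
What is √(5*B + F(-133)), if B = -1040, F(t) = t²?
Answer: √12489 ≈ 111.75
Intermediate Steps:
√(5*B + F(-133)) = √(5*(-1040) + (-133)²) = √(-5200 + 17689) = √12489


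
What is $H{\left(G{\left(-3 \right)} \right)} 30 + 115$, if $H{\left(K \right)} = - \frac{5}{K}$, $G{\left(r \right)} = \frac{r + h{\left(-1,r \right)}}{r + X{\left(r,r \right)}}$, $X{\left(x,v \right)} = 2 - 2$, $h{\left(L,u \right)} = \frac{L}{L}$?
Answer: $-110$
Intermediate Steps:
$h{\left(L,u \right)} = 1$
$X{\left(x,v \right)} = 0$
$G{\left(r \right)} = \frac{1 + r}{r}$ ($G{\left(r \right)} = \frac{r + 1}{r + 0} = \frac{1 + r}{r}$)
$H{\left(G{\left(-3 \right)} \right)} 30 + 115 = - \frac{5}{\frac{1}{-3} \left(1 - 3\right)} 30 + 115 = - \frac{5}{\left(- \frac{1}{3}\right) \left(-2\right)} 30 + 115 = - \frac{5}{\frac{2}{3}} \cdot 30 + 115 = \left(-5\right) \frac{3}{2} \cdot 30 + 115 = \left(- \frac{15}{2}\right) 30 + 115 = -225 + 115 = -110$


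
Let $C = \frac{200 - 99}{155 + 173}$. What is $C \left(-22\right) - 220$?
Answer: $- \frac{37191}{164} \approx -226.77$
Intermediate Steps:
$C = \frac{101}{328} \approx 0.30793$
$C \left(-22\right) - 220 = \frac{101}{328} \left(-22\right) - 220 = - \frac{1111}{164} - 220 = - \frac{37191}{164}$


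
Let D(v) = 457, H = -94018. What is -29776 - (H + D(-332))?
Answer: 63785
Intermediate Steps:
-29776 - (H + D(-332)) = -29776 - (-94018 + 457) = -29776 - 1*(-93561) = -29776 + 93561 = 63785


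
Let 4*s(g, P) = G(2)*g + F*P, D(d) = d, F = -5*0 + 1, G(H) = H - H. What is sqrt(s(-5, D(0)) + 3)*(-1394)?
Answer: -1394*sqrt(3) ≈ -2414.5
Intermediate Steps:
G(H) = 0
F = 1 (F = 0 + 1 = 1)
s(g, P) = P/4 (s(g, P) = (0*g + 1*P)/4 = (0 + P)/4 = P/4)
sqrt(s(-5, D(0)) + 3)*(-1394) = sqrt((1/4)*0 + 3)*(-1394) = sqrt(0 + 3)*(-1394) = sqrt(3)*(-1394) = -1394*sqrt(3)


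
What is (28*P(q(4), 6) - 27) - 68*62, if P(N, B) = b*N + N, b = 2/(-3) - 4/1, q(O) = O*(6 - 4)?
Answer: -15193/3 ≈ -5064.3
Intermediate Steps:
q(O) = 2*O (q(O) = O*2 = 2*O)
b = -14/3 (b = 2*(-⅓) - 4*1 = -⅔ - 4 = -14/3 ≈ -4.6667)
P(N, B) = -11*N/3 (P(N, B) = -14*N/3 + N = -11*N/3)
(28*P(q(4), 6) - 27) - 68*62 = (28*(-22*4/3) - 27) - 68*62 = (28*(-11/3*8) - 27) - 4216 = (28*(-88/3) - 27) - 4216 = (-2464/3 - 27) - 4216 = -2545/3 - 4216 = -15193/3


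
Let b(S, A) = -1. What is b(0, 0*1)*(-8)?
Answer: 8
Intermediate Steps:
b(0, 0*1)*(-8) = -1*(-8) = 8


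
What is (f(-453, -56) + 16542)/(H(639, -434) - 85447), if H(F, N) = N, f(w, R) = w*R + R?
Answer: -41854/85881 ≈ -0.48735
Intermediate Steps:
f(w, R) = R + R*w (f(w, R) = R*w + R = R + R*w)
(f(-453, -56) + 16542)/(H(639, -434) - 85447) = (-56*(1 - 453) + 16542)/(-434 - 85447) = (-56*(-452) + 16542)/(-85881) = (25312 + 16542)*(-1/85881) = 41854*(-1/85881) = -41854/85881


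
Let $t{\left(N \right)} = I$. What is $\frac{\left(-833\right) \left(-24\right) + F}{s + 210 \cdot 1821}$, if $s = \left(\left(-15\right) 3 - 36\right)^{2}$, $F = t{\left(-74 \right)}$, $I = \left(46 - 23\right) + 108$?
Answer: $\frac{20123}{388971} \approx 0.051734$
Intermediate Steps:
$I = 131$ ($I = 23 + 108 = 131$)
$t{\left(N \right)} = 131$
$F = 131$
$s = 6561$ ($s = \left(-45 - 36\right)^{2} = \left(-81\right)^{2} = 6561$)
$\frac{\left(-833\right) \left(-24\right) + F}{s + 210 \cdot 1821} = \frac{\left(-833\right) \left(-24\right) + 131}{6561 + 210 \cdot 1821} = \frac{19992 + 131}{6561 + 382410} = \frac{20123}{388971}$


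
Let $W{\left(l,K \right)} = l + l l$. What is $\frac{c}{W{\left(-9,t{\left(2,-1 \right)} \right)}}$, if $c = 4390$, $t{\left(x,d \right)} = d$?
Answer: $\frac{2195}{36} \approx 60.972$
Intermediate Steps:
$W{\left(l,K \right)} = l + l^{2}$
$\frac{c}{W{\left(-9,t{\left(2,-1 \right)} \right)}} = \frac{1}{\left(-9\right) \left(1 - 9\right)} 4390 = \frac{1}{\left(-9\right) \left(-8\right)} 4390 = \frac{1}{72} \cdot 4390 = \frac{2195}{36}$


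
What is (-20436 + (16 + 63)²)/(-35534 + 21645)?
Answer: 835/817 ≈ 1.0220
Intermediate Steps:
(-20436 + (16 + 63)²)/(-35534 + 21645) = (-20436 + 79²)/(-13889) = (-20436 + 6241)*(-1/13889) = -14195*(-1/13889) = 835/817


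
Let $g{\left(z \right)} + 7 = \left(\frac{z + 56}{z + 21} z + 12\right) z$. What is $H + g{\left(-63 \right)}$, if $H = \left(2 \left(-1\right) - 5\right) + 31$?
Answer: $- \frac{155}{2} \approx -77.5$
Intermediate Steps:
$g{\left(z \right)} = -7 + z \left(12 + \frac{z \left(56 + z\right)}{21 + z}\right)$ ($g{\left(z \right)} = -7 + \left(\frac{z + 56}{z + 21} z + 12\right) z = -7 + \left(\frac{56 + z}{21 + z} z + 12\right) z = -7 + \left(\frac{z \left(56 + z\right)}{21 + z} + 12\right) z = -7 + \left(12 + \frac{z \left(56 + z\right)}{21 + z}\right) z = -7 + z \left(12 + \frac{z \left(56 + z\right)}{21 + z}\right)$)
$H = 24$ ($H = \left(-2 - 5\right) + 31 = -7 + 31 = 24$)
$H + g{\left(-63 \right)} = 24 + \frac{-147 + \left(-63\right)^{3} + 68 \left(-63\right)^{2} + 245 \left(-63\right)}{21 - 63} = 24 + \frac{-147 - 250047 + 68 \cdot 3969 - 15435}{-42} = 24 - \frac{-147 - 250047 + 269892 - 15435}{42} = 24 - \frac{203}{2} = - \frac{155}{2}$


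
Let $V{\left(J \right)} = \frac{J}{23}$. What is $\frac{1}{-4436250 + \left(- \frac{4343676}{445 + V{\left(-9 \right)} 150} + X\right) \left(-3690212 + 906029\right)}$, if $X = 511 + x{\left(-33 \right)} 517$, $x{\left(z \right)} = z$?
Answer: $\frac{8885}{687518189638284} \approx 1.2923 \cdot 10^{-11}$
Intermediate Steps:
$V{\left(J \right)} = \frac{J}{23}$ ($V{\left(J \right)} = J \frac{1}{23} = \frac{J}{23}$)
$X = -16550$ ($X = 511 - 17061 = -16550$)
$\frac{1}{-4436250 + \left(- \frac{4343676}{445 + V{\left(-9 \right)} 150} + X\right) \left(-3690212 + 906029\right)} = \frac{1}{-4436250 + \left(- \frac{4343676}{445 + \frac{1}{23} \left(-9\right) 150} - 16550\right) \left(-3690212 + 906029\right)} = \frac{1}{-4436250 + \left(- \frac{4343676}{445 - \frac{1350}{23}} - 16550\right) \left(-2784183\right)} = \frac{1}{-4436250 + \left(- \frac{4343676}{\frac{8885}{23}} - 16550\right) \left(-2784183\right)} = \frac{1}{-4436250 + \left(\left(-4343676\right) \frac{23}{8885} - 16550\right) \left(-2784183\right)} = \frac{1}{-4436250 + \left(- \frac{99904548}{8885} - 16550\right) \left(-2784183\right)} = \frac{1}{-4436250 - - \frac{687557605719534}{8885}} = \frac{1}{-4436250 + \frac{687557605719534}{8885}} = \frac{1}{\frac{687518189638284}{8885}} = \frac{8885}{687518189638284}$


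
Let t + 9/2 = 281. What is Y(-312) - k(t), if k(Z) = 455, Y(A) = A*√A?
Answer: -455 - 624*I*√78 ≈ -455.0 - 5511.0*I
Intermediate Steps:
Y(A) = A^(3/2)
t = 553/2 (t = -9/2 + 281 = 553/2 ≈ 276.50)
Y(-312) - k(t) = (-312)^(3/2) - 1*455 = -624*I*√78 - 455 = -455 - 624*I*√78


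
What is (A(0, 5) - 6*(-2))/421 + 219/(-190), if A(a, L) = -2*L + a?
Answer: -91819/79990 ≈ -1.1479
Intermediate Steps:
A(a, L) = a - 2*L
(A(0, 5) - 6*(-2))/421 + 219/(-190) = ((0 - 2*5) - 6*(-2))/421 + 219/(-190) = ((0 - 10) + 12)*(1/421) + 219*(-1/190) = (-10 + 12)*(1/421) - 219/190 = 2*(1/421) - 219/190 = 2/421 - 219/190 = -91819/79990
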